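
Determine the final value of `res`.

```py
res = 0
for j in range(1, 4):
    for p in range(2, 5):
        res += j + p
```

j=1,p=2: res = 0+3 = 3
j=1,p=3: res = 3+4 = 7
j=1,p=4: res = 7+5 = 12
j=2,p=2: res = 12+4 = 16
j=2,p=3: res = 16+5 = 21
j=2,p=4: res = 21+6 = 27
j=3,p=2: res = 27+5 = 32
j=3,p=3: res = 32+6 = 38
j=3,p=4: res = 38+7 = 45

45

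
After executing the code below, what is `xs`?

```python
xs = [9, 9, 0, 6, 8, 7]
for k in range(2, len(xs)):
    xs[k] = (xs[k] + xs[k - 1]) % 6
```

[9, 9, 3, 3, 5, 0]

k=2: xs[2] = (0+9)%6 = 3 → [9, 9, 3, 6, 8, 7]
k=3: xs[3] = (6+3)%6 = 3 → [9, 9, 3, 3, 8, 7]
k=4: xs[4] = (8+3)%6 = 5 → [9, 9, 3, 3, 5, 7]
k=5: xs[5] = (7+5)%6 = 0 → [9, 9, 3, 3, 5, 0]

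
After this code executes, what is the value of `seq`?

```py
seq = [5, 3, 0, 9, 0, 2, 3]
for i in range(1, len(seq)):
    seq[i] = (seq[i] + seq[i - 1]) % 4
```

[5, 0, 0, 1, 1, 3, 2]

i=1: seq[1] = (3+5)%4 = 0 → [5, 0, 0, 9, 0, 2, 3]
i=2: seq[2] = (0+0)%4 = 0 → [5, 0, 0, 9, 0, 2, 3]
i=3: seq[3] = (9+0)%4 = 1 → [5, 0, 0, 1, 0, 2, 3]
i=4: seq[4] = (0+1)%4 = 1 → [5, 0, 0, 1, 1, 2, 3]
i=5: seq[5] = (2+1)%4 = 3 → [5, 0, 0, 1, 1, 3, 3]
i=6: seq[6] = (3+3)%4 = 2 → [5, 0, 0, 1, 1, 3, 2]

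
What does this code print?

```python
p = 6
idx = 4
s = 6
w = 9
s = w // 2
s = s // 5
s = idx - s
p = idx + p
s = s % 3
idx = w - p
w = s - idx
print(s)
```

1

s = 9//2 = 4
s = 4//5 = 0
s = 4-0 = 4
p = 4+6 = 10
s = 4%3 = 1
idx = 9-10 = -1
w = 1-(-1) = 2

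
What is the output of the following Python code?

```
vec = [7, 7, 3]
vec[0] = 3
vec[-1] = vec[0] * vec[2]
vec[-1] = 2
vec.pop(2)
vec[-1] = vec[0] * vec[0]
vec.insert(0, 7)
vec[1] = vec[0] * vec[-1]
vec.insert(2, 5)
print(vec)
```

[7, 63, 5, 9]

vec[0] = 3 → [3, 7, 3]
vec[-1] = vec[0]*vec[2] = 3*3 = 9 → [3, 7, 9]
vec[-1] = 2 → [3, 7, 2]
pop(2) removes 2 → [3, 7]
vec[-1] = vec[0]*vec[0] = 3*3 = 9 → [3, 9]
insert 7 at 0 → [7, 3, 9]
vec[1] = vec[0]*vec[-1] = 7*9 = 63 → [7, 63, 9]
insert 5 at 2 → [7, 63, 5, 9]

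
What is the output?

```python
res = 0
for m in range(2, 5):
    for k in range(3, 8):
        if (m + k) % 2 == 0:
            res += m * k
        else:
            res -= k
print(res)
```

65

m=2,k=3: odd sum, res = 0-3 = -3
m=2,k=4: even sum, res = (-3)+8 = 5
m=2,k=5: odd sum, res = 5-5 = 0
m=2,k=6: even sum, res = 0+12 = 12
m=2,k=7: odd sum, res = 12-7 = 5
m=3,k=3: even sum, res = 5+9 = 14
m=3,k=4: odd sum, res = 14-4 = 10
m=3,k=5: even sum, res = 10+15 = 25
m=3,k=6: odd sum, res = 25-6 = 19
m=3,k=7: even sum, res = 19+21 = 40
m=4,k=3: odd sum, res = 40-3 = 37
m=4,k=4: even sum, res = 37+16 = 53
m=4,k=5: odd sum, res = 53-5 = 48
m=4,k=6: even sum, res = 48+24 = 72
m=4,k=7: odd sum, res = 72-7 = 65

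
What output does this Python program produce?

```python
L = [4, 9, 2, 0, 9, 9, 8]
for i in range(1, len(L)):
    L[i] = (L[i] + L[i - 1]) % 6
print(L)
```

i=1: L[1] = (9+4)%6 = 1 → [4, 1, 2, 0, 9, 9, 8]
i=2: L[2] = (2+1)%6 = 3 → [4, 1, 3, 0, 9, 9, 8]
i=3: L[3] = (0+3)%6 = 3 → [4, 1, 3, 3, 9, 9, 8]
i=4: L[4] = (9+3)%6 = 0 → [4, 1, 3, 3, 0, 9, 8]
i=5: L[5] = (9+0)%6 = 3 → [4, 1, 3, 3, 0, 3, 8]
i=6: L[6] = (8+3)%6 = 5 → [4, 1, 3, 3, 0, 3, 5]

[4, 1, 3, 3, 0, 3, 5]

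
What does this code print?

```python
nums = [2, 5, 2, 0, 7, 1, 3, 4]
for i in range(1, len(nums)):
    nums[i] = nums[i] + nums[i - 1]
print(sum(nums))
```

i=1: nums[1] = 5+2 = 7 → [2, 7, 2, 0, 7, 1, 3, 4]
i=2: nums[2] = 2+7 = 9 → [2, 7, 9, 0, 7, 1, 3, 4]
i=3: nums[3] = 0+9 = 9 → [2, 7, 9, 9, 7, 1, 3, 4]
i=4: nums[4] = 7+9 = 16 → [2, 7, 9, 9, 16, 1, 3, 4]
i=5: nums[5] = 1+16 = 17 → [2, 7, 9, 9, 16, 17, 3, 4]
i=6: nums[6] = 3+17 = 20 → [2, 7, 9, 9, 16, 17, 20, 4]
i=7: nums[7] = 4+20 = 24 → [2, 7, 9, 9, 16, 17, 20, 24]
sum = 104

104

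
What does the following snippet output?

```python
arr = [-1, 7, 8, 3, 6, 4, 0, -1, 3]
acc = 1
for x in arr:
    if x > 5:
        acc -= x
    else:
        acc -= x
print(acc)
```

x=-1: not >5, acc = 1-(-1) = 2
x=7: >5, acc = 2-7 = -5
x=8: >5, acc = (-5)-8 = -13
x=3: not >5, acc = (-13)-3 = -16
x=6: >5, acc = (-16)-6 = -22
x=4: not >5, acc = (-22)-4 = -26
x=0: not >5, acc = (-26)-0 = -26
x=-1: not >5, acc = (-26)-(-1) = -25
x=3: not >5, acc = (-25)-3 = -28

-28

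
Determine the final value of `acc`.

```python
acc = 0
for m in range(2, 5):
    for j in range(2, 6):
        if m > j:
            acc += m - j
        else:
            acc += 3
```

m=2,j=2: not 2>2, acc = 0+3 = 3
m=2,j=3: not 2>3, acc = 3+3 = 6
m=2,j=4: not 2>4, acc = 6+3 = 9
m=2,j=5: not 2>5, acc = 9+3 = 12
m=3,j=2: 3>2, acc = 12+1 = 13
m=3,j=3: not 3>3, acc = 13+3 = 16
m=3,j=4: not 3>4, acc = 16+3 = 19
m=3,j=5: not 3>5, acc = 19+3 = 22
m=4,j=2: 4>2, acc = 22+2 = 24
m=4,j=3: 4>3, acc = 24+1 = 25
m=4,j=4: not 4>4, acc = 25+3 = 28
m=4,j=5: not 4>5, acc = 28+3 = 31

31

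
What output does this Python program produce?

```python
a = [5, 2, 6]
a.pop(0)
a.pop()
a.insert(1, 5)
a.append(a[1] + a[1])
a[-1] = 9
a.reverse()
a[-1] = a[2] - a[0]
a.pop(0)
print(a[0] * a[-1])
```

-35

pop(0) removes 5 → [2, 6]
pop() removes 6 → [2]
insert 5 at 1 → [2, 5]
append a[1]+a[1] = 5+5 = 10 → [2, 5, 10]
a[-1] = 9 → [2, 5, 9]
reverse → [9, 5, 2]
a[-1] = a[2]-a[0] = 2-9 = -7 → [9, 5, -7]
pop(0) removes 9 → [5, -7]
a[0]*a[-1] = 5*(-7) = -35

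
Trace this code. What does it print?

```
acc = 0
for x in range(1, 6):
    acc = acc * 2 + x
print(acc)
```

x=1: acc = 0*2+1 = 1
x=2: acc = 1*2+2 = 4
x=3: acc = 4*2+3 = 11
x=4: acc = 11*2+4 = 26
x=5: acc = 26*2+5 = 57

57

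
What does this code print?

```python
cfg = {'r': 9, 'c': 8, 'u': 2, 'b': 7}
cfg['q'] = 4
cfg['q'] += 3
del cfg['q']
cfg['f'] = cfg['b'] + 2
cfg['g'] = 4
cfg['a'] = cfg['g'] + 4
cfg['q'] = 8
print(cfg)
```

{'r': 9, 'c': 8, 'u': 2, 'b': 7, 'f': 9, 'g': 4, 'a': 8, 'q': 8}

cfg['q'] = 4 → {'r': 9, 'c': 8, 'u': 2, 'b': 7, 'q': 4}
cfg['q'] = 4+3 = 7 → {'r': 9, 'c': 8, 'u': 2, 'b': 7, 'q': 7}
del 'q' → {'r': 9, 'c': 8, 'u': 2, 'b': 7}
cfg['f'] = cfg['b']+2 = 9 → {'r': 9, 'c': 8, 'u': 2, 'b': 7, 'f': 9}
cfg['g'] = 4 → {'r': 9, 'c': 8, 'u': 2, 'b': 7, 'f': 9, 'g': 4}
cfg['a'] = cfg['g']+4 = 8 → {'r': 9, 'c': 8, 'u': 2, 'b': 7, 'f': 9, 'g': 4, 'a': 8}
cfg['q'] = 8 → {'r': 9, 'c': 8, 'u': 2, 'b': 7, 'f': 9, 'g': 4, 'a': 8, 'q': 8}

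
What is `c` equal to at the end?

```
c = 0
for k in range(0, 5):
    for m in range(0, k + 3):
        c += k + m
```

k=0,m=0: c = 0+0 = 0
k=0,m=1: c = 0+1 = 1
k=0,m=2: c = 1+2 = 3
k=1,m=0: c = 3+1 = 4
k=1,m=1: c = 4+2 = 6
k=1,m=2: c = 6+3 = 9
k=1,m=3: c = 9+4 = 13
k=2,m=0: c = 13+2 = 15
k=2,m=1: c = 15+3 = 18
k=2,m=2: c = 18+4 = 22
k=2,m=3: c = 22+5 = 27
k=2,m=4: c = 27+6 = 33
k=3,m=0: c = 33+3 = 36
k=3,m=1: c = 36+4 = 40
k=3,m=2: c = 40+5 = 45
k=3,m=3: c = 45+6 = 51
k=3,m=4: c = 51+7 = 58
k=3,m=5: c = 58+8 = 66
k=4,m=0: c = 66+4 = 70
k=4,m=1: c = 70+5 = 75
k=4,m=2: c = 75+6 = 81
k=4,m=3: c = 81+7 = 88
k=4,m=4: c = 88+8 = 96
k=4,m=5: c = 96+9 = 105
k=4,m=6: c = 105+10 = 115

115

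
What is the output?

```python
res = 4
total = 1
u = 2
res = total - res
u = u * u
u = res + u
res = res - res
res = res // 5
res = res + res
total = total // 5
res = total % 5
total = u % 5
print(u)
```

res = 1-4 = -3
u = 2*2 = 4
u = (-3)+4 = 1
res = (-3)-(-3) = 0
res = 0//5 = 0
res = 0+0 = 0
total = 1//5 = 0
res = 0%5 = 0
total = 1%5 = 1

1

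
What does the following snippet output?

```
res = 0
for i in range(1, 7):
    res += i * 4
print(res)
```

i=1: res = 0+1*4 = 4
i=2: res = 4+2*4 = 12
i=3: res = 12+3*4 = 24
i=4: res = 24+4*4 = 40
i=5: res = 40+5*4 = 60
i=6: res = 60+6*4 = 84

84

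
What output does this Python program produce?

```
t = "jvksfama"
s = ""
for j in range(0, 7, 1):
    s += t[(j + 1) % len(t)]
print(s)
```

vksfama

j=0: add t[1]='v' → 'v'
j=1: add t[2]='k' → 'vk'
j=2: add t[3]='s' → 'vks'
j=3: add t[4]='f' → 'vksf'
j=4: add t[5]='a' → 'vksfa'
j=5: add t[6]='m' → 'vksfam'
j=6: add t[7]='a' → 'vksfama'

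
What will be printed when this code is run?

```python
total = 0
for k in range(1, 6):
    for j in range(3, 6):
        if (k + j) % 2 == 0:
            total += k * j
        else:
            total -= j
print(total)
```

68

k=1,j=3: even sum, total = 0+3 = 3
k=1,j=4: odd sum, total = 3-4 = -1
k=1,j=5: even sum, total = (-1)+5 = 4
k=2,j=3: odd sum, total = 4-3 = 1
k=2,j=4: even sum, total = 1+8 = 9
k=2,j=5: odd sum, total = 9-5 = 4
k=3,j=3: even sum, total = 4+9 = 13
k=3,j=4: odd sum, total = 13-4 = 9
k=3,j=5: even sum, total = 9+15 = 24
k=4,j=3: odd sum, total = 24-3 = 21
k=4,j=4: even sum, total = 21+16 = 37
k=4,j=5: odd sum, total = 37-5 = 32
k=5,j=3: even sum, total = 32+15 = 47
k=5,j=4: odd sum, total = 47-4 = 43
k=5,j=5: even sum, total = 43+25 = 68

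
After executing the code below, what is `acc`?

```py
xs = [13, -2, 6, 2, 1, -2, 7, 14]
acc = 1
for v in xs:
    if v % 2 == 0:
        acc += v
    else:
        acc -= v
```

v=13: not even, acc = 1-13 = -12
v=-2: even, acc = (-12)+(-2) = -14
v=6: even, acc = (-14)+6 = -8
v=2: even, acc = (-8)+2 = -6
v=1: not even, acc = (-6)-1 = -7
v=-2: even, acc = (-7)+(-2) = -9
v=7: not even, acc = (-9)-7 = -16
v=14: even, acc = (-16)+14 = -2

-2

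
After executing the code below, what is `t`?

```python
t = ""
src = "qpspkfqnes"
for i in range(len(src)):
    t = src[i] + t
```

'senqfkpspq'

i=0: prepend 'q' → 'q'
i=1: prepend 'p' → 'pq'
i=2: prepend 's' → 'spq'
i=3: prepend 'p' → 'pspq'
i=4: prepend 'k' → 'kpspq'
i=5: prepend 'f' → 'fkpspq'
i=6: prepend 'q' → 'qfkpspq'
i=7: prepend 'n' → 'nqfkpspq'
i=8: prepend 'e' → 'enqfkpspq'
i=9: prepend 's' → 'senqfkpspq'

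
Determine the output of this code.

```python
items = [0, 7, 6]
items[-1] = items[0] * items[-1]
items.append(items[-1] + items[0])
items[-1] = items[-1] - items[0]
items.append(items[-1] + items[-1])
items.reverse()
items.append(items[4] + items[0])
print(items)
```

items[-1] = items[0]*items[-1] = 0*6 = 0 → [0, 7, 0]
append items[-1]+items[0] = 0+0 = 0 → [0, 7, 0, 0]
items[-1] = items[-1]-items[0] = 0-0 = 0 → [0, 7, 0, 0]
append items[-1]+items[-1] = 0+0 = 0 → [0, 7, 0, 0, 0]
reverse → [0, 0, 0, 7, 0]
append items[4]+items[0] = 0+0 = 0 → [0, 0, 0, 7, 0, 0]

[0, 0, 0, 7, 0, 0]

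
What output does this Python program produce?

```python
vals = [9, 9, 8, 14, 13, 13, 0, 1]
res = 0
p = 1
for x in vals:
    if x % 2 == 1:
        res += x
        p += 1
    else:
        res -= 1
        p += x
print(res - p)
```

x=9: odd, res = 0+9 = 9; p=2
x=9: odd, res = 9+9 = 18; p=3
x=8: not odd, res = 18-1 = 17; p=11
x=14: not odd, res = 17-1 = 16; p=25
x=13: odd, res = 16+13 = 29; p=26
x=13: odd, res = 29+13 = 42; p=27
x=0: not odd, res = 42-1 = 41; p=27
x=1: odd, res = 41+1 = 42; p=28
res-p = 42-28 = 14

14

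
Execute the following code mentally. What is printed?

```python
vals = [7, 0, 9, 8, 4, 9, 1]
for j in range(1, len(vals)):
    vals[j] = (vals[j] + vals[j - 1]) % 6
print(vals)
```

[7, 1, 4, 0, 4, 1, 2]

j=1: vals[1] = (0+7)%6 = 1 → [7, 1, 9, 8, 4, 9, 1]
j=2: vals[2] = (9+1)%6 = 4 → [7, 1, 4, 8, 4, 9, 1]
j=3: vals[3] = (8+4)%6 = 0 → [7, 1, 4, 0, 4, 9, 1]
j=4: vals[4] = (4+0)%6 = 4 → [7, 1, 4, 0, 4, 9, 1]
j=5: vals[5] = (9+4)%6 = 1 → [7, 1, 4, 0, 4, 1, 1]
j=6: vals[6] = (1+1)%6 = 2 → [7, 1, 4, 0, 4, 1, 2]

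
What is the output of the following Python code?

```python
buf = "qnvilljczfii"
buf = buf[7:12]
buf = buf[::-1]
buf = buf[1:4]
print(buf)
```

ifz

slice [7:12] → 'czfii'
reverse → 'iifzc'
slice [1:4] → 'ifz'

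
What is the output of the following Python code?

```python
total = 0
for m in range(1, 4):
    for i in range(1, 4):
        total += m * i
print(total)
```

m=1,i=1: total = 0+1 = 1
m=1,i=2: total = 1+2 = 3
m=1,i=3: total = 3+3 = 6
m=2,i=1: total = 6+2 = 8
m=2,i=2: total = 8+4 = 12
m=2,i=3: total = 12+6 = 18
m=3,i=1: total = 18+3 = 21
m=3,i=2: total = 21+6 = 27
m=3,i=3: total = 27+9 = 36

36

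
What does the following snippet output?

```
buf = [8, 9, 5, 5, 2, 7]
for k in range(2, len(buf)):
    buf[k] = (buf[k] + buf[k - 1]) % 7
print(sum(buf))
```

k=2: buf[2] = (5+9)%7 = 0 → [8, 9, 0, 5, 2, 7]
k=3: buf[3] = (5+0)%7 = 5 → [8, 9, 0, 5, 2, 7]
k=4: buf[4] = (2+5)%7 = 0 → [8, 9, 0, 5, 0, 7]
k=5: buf[5] = (7+0)%7 = 0 → [8, 9, 0, 5, 0, 0]
sum = 22

22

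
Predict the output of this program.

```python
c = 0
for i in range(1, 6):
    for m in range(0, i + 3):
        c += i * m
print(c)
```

i=1,m=0: c = 0+0 = 0
i=1,m=1: c = 0+1 = 1
i=1,m=2: c = 1+2 = 3
i=1,m=3: c = 3+3 = 6
i=2,m=0: c = 6+0 = 6
i=2,m=1: c = 6+2 = 8
i=2,m=2: c = 8+4 = 12
i=2,m=3: c = 12+6 = 18
i=2,m=4: c = 18+8 = 26
i=3,m=0: c = 26+0 = 26
i=3,m=1: c = 26+3 = 29
i=3,m=2: c = 29+6 = 35
i=3,m=3: c = 35+9 = 44
i=3,m=4: c = 44+12 = 56
i=3,m=5: c = 56+15 = 71
i=4,m=0: c = 71+0 = 71
i=4,m=1: c = 71+4 = 75
i=4,m=2: c = 75+8 = 83
i=4,m=3: c = 83+12 = 95
i=4,m=4: c = 95+16 = 111
i=4,m=5: c = 111+20 = 131
i=4,m=6: c = 131+24 = 155
i=5,m=0: c = 155+0 = 155
i=5,m=1: c = 155+5 = 160
i=5,m=2: c = 160+10 = 170
i=5,m=3: c = 170+15 = 185
i=5,m=4: c = 185+20 = 205
i=5,m=5: c = 205+25 = 230
i=5,m=6: c = 230+30 = 260
i=5,m=7: c = 260+35 = 295

295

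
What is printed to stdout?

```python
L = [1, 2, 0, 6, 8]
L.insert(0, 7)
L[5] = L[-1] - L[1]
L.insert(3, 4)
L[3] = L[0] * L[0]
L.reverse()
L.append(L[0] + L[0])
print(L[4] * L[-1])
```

insert 7 at 0 → [7, 1, 2, 0, 6, 8]
L[5] = L[-1]-L[1] = 8-1 = 7 → [7, 1, 2, 0, 6, 7]
insert 4 at 3 → [7, 1, 2, 4, 0, 6, 7]
L[3] = L[0]*L[0] = 7*7 = 49 → [7, 1, 2, 49, 0, 6, 7]
reverse → [7, 6, 0, 49, 2, 1, 7]
append L[0]+L[0] = 7+7 = 14 → [7, 6, 0, 49, 2, 1, 7, 14]
L[4]*L[-1] = 2*14 = 28

28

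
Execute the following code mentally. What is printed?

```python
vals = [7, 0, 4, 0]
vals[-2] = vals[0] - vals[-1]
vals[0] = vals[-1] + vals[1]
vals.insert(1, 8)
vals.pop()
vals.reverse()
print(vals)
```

[7, 0, 8, 0]

vals[-2] = vals[0]-vals[-1] = 7-0 = 7 → [7, 0, 7, 0]
vals[0] = vals[-1]+vals[1] = 0+0 = 0 → [0, 0, 7, 0]
insert 8 at 1 → [0, 8, 0, 7, 0]
pop() removes 0 → [0, 8, 0, 7]
reverse → [7, 0, 8, 0]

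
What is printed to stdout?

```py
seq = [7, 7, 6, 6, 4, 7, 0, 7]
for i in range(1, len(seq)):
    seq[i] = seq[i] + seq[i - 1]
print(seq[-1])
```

44

i=1: seq[1] = 7+7 = 14 → [7, 14, 6, 6, 4, 7, 0, 7]
i=2: seq[2] = 6+14 = 20 → [7, 14, 20, 6, 4, 7, 0, 7]
i=3: seq[3] = 6+20 = 26 → [7, 14, 20, 26, 4, 7, 0, 7]
i=4: seq[4] = 4+26 = 30 → [7, 14, 20, 26, 30, 7, 0, 7]
i=5: seq[5] = 7+30 = 37 → [7, 14, 20, 26, 30, 37, 0, 7]
i=6: seq[6] = 0+37 = 37 → [7, 14, 20, 26, 30, 37, 37, 7]
i=7: seq[7] = 7+37 = 44 → [7, 14, 20, 26, 30, 37, 37, 44]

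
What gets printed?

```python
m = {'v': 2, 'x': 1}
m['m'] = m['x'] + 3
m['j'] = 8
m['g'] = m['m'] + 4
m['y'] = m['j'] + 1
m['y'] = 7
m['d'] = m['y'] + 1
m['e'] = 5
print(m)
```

{'v': 2, 'x': 1, 'm': 4, 'j': 8, 'g': 8, 'y': 7, 'd': 8, 'e': 5}

m['m'] = m['x']+3 = 4 → {'v': 2, 'x': 1, 'm': 4}
m['j'] = 8 → {'v': 2, 'x': 1, 'm': 4, 'j': 8}
m['g'] = m['m']+4 = 8 → {'v': 2, 'x': 1, 'm': 4, 'j': 8, 'g': 8}
m['y'] = m['j']+1 = 9 → {'v': 2, 'x': 1, 'm': 4, 'j': 8, 'g': 8, 'y': 9}
m['y'] = 7 → {'v': 2, 'x': 1, 'm': 4, 'j': 8, 'g': 8, 'y': 7}
m['d'] = m['y']+1 = 8 → {'v': 2, 'x': 1, 'm': 4, 'j': 8, 'g': 8, 'y': 7, 'd': 8}
m['e'] = 5 → {'v': 2, 'x': 1, 'm': 4, 'j': 8, 'g': 8, 'y': 7, 'd': 8, 'e': 5}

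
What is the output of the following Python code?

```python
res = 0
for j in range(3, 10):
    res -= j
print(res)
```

j=3: res = 0-3 = -3
j=4: res = (-3)-4 = -7
j=5: res = (-7)-5 = -12
j=6: res = (-12)-6 = -18
j=7: res = (-18)-7 = -25
j=8: res = (-25)-8 = -33
j=9: res = (-33)-9 = -42

-42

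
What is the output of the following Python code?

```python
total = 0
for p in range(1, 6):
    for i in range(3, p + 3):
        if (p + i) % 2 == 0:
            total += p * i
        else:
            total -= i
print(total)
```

125

p=1,i=3: even sum, total = 0+3 = 3
p=2,i=3: odd sum, total = 3-3 = 0
p=2,i=4: even sum, total = 0+8 = 8
p=3,i=3: even sum, total = 8+9 = 17
p=3,i=4: odd sum, total = 17-4 = 13
p=3,i=5: even sum, total = 13+15 = 28
p=4,i=3: odd sum, total = 28-3 = 25
p=4,i=4: even sum, total = 25+16 = 41
p=4,i=5: odd sum, total = 41-5 = 36
p=4,i=6: even sum, total = 36+24 = 60
p=5,i=3: even sum, total = 60+15 = 75
p=5,i=4: odd sum, total = 75-4 = 71
p=5,i=5: even sum, total = 71+25 = 96
p=5,i=6: odd sum, total = 96-6 = 90
p=5,i=7: even sum, total = 90+35 = 125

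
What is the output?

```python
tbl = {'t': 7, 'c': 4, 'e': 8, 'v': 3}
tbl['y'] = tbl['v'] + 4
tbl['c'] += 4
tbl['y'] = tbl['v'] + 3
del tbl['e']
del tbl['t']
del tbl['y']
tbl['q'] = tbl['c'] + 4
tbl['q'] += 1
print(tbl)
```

{'c': 8, 'v': 3, 'q': 13}

tbl['y'] = tbl['v']+4 = 7 → {'t': 7, 'c': 4, 'e': 8, 'v': 3, 'y': 7}
tbl['c'] = 4+4 = 8 → {'t': 7, 'c': 8, 'e': 8, 'v': 3, 'y': 7}
tbl['y'] = tbl['v']+3 = 6 → {'t': 7, 'c': 8, 'e': 8, 'v': 3, 'y': 6}
del 'e' → {'t': 7, 'c': 8, 'v': 3, 'y': 6}
del 't' → {'c': 8, 'v': 3, 'y': 6}
del 'y' → {'c': 8, 'v': 3}
tbl['q'] = tbl['c']+4 = 12 → {'c': 8, 'v': 3, 'q': 12}
tbl['q'] = 12+1 = 13 → {'c': 8, 'v': 3, 'q': 13}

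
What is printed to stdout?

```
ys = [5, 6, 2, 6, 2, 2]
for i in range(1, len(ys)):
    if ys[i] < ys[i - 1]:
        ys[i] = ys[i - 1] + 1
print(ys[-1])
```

i=1: 6>=5, unchanged → [5, 6, 2, 6, 2, 2]
i=2: 2<6, ys[2] = 6+1 = 7 → [5, 6, 7, 6, 2, 2]
i=3: 6<7, ys[3] = 7+1 = 8 → [5, 6, 7, 8, 2, 2]
i=4: 2<8, ys[4] = 8+1 = 9 → [5, 6, 7, 8, 9, 2]
i=5: 2<9, ys[5] = 9+1 = 10 → [5, 6, 7, 8, 9, 10]

10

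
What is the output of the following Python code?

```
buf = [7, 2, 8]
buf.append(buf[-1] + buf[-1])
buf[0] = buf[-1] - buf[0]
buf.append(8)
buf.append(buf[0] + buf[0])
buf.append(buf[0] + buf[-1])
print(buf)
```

append buf[-1]+buf[-1] = 8+8 = 16 → [7, 2, 8, 16]
buf[0] = buf[-1]-buf[0] = 16-7 = 9 → [9, 2, 8, 16]
append 8 → [9, 2, 8, 16, 8]
append buf[0]+buf[0] = 9+9 = 18 → [9, 2, 8, 16, 8, 18]
append buf[0]+buf[-1] = 9+18 = 27 → [9, 2, 8, 16, 8, 18, 27]

[9, 2, 8, 16, 8, 18, 27]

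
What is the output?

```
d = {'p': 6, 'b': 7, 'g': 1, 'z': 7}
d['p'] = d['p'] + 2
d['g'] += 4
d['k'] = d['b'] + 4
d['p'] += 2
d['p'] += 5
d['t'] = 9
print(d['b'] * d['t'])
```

63

d['p'] = d['p']+2 = 8 → {'p': 8, 'b': 7, 'g': 1, 'z': 7}
d['g'] = 1+4 = 5 → {'p': 8, 'b': 7, 'g': 5, 'z': 7}
d['k'] = d['b']+4 = 11 → {'p': 8, 'b': 7, 'g': 5, 'z': 7, 'k': 11}
d['p'] = 8+2 = 10 → {'p': 10, 'b': 7, 'g': 5, 'z': 7, 'k': 11}
d['p'] = 10+5 = 15 → {'p': 15, 'b': 7, 'g': 5, 'z': 7, 'k': 11}
d['t'] = 9 → {'p': 15, 'b': 7, 'g': 5, 'z': 7, 'k': 11, 't': 9}
d['b']*d['t'] = 7*9 = 63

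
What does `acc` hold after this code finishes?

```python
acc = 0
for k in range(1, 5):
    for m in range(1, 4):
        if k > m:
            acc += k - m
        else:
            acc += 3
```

k=1,m=1: not 1>1, acc = 0+3 = 3
k=1,m=2: not 1>2, acc = 3+3 = 6
k=1,m=3: not 1>3, acc = 6+3 = 9
k=2,m=1: 2>1, acc = 9+1 = 10
k=2,m=2: not 2>2, acc = 10+3 = 13
k=2,m=3: not 2>3, acc = 13+3 = 16
k=3,m=1: 3>1, acc = 16+2 = 18
k=3,m=2: 3>2, acc = 18+1 = 19
k=3,m=3: not 3>3, acc = 19+3 = 22
k=4,m=1: 4>1, acc = 22+3 = 25
k=4,m=2: 4>2, acc = 25+2 = 27
k=4,m=3: 4>3, acc = 27+1 = 28

28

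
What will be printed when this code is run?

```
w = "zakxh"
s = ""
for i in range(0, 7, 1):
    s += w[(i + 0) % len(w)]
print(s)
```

zakxhza

i=0: add w[0]='z' → 'z'
i=1: add w[1]='a' → 'za'
i=2: add w[2]='k' → 'zak'
i=3: add w[3]='x' → 'zakx'
i=4: add w[4]='h' → 'zakxh'
i=5: add w[0]='z' → 'zakxhz'
i=6: add w[1]='a' → 'zakxhza'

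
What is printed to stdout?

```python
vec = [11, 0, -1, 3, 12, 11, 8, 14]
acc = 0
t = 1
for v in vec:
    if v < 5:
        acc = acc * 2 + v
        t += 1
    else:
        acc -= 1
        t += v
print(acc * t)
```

v=11: not <5, acc = 0-1 = -1; t=12
v=0: <5, acc = (-1)*2+0 = -2; t=13
v=-1: <5, acc = (-2)*2+(-1) = -5; t=14
v=3: <5, acc = (-5)*2+3 = -7; t=15
v=12: not <5, acc = (-7)-1 = -8; t=27
v=11: not <5, acc = (-8)-1 = -9; t=38
v=8: not <5, acc = (-9)-1 = -10; t=46
v=14: not <5, acc = (-10)-1 = -11; t=60
acc*t = (-11)*60 = -660

-660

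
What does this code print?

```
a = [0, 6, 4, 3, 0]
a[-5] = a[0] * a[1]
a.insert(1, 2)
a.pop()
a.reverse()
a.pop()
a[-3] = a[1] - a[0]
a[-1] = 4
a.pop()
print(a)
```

[3, 1, 6]

a[-5] = a[0]*a[1] = 0*6 = 0 → [0, 6, 4, 3, 0]
insert 2 at 1 → [0, 2, 6, 4, 3, 0]
pop() removes 0 → [0, 2, 6, 4, 3]
reverse → [3, 4, 6, 2, 0]
pop() removes 0 → [3, 4, 6, 2]
a[-3] = a[1]-a[0] = 4-3 = 1 → [3, 1, 6, 2]
a[-1] = 4 → [3, 1, 6, 4]
pop() removes 4 → [3, 1, 6]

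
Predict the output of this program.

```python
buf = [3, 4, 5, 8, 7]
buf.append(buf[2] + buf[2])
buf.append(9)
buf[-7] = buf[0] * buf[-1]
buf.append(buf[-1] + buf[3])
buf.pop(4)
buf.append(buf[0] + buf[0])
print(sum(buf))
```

134

append buf[2]+buf[2] = 5+5 = 10 → [3, 4, 5, 8, 7, 10]
append 9 → [3, 4, 5, 8, 7, 10, 9]
buf[-7] = buf[0]*buf[-1] = 3*9 = 27 → [27, 4, 5, 8, 7, 10, 9]
append buf[-1]+buf[3] = 9+8 = 17 → [27, 4, 5, 8, 7, 10, 9, 17]
pop(4) removes 7 → [27, 4, 5, 8, 10, 9, 17]
append buf[0]+buf[0] = 27+27 = 54 → [27, 4, 5, 8, 10, 9, 17, 54]
sum = 134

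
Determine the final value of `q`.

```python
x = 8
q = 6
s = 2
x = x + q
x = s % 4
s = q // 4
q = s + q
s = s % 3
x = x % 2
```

x = 8+6 = 14
x = 2%4 = 2
s = 6//4 = 1
q = 1+6 = 7
s = 1%3 = 1
x = 2%2 = 0

7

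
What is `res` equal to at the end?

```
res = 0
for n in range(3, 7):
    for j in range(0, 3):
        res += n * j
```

54

n=3,j=0: res = 0+0 = 0
n=3,j=1: res = 0+3 = 3
n=3,j=2: res = 3+6 = 9
n=4,j=0: res = 9+0 = 9
n=4,j=1: res = 9+4 = 13
n=4,j=2: res = 13+8 = 21
n=5,j=0: res = 21+0 = 21
n=5,j=1: res = 21+5 = 26
n=5,j=2: res = 26+10 = 36
n=6,j=0: res = 36+0 = 36
n=6,j=1: res = 36+6 = 42
n=6,j=2: res = 42+12 = 54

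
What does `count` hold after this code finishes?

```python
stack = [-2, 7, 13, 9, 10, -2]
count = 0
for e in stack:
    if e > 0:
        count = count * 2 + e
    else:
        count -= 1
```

119

e=-2: not >0, count = 0-1 = -1
e=7: >0, count = (-1)*2+7 = 5
e=13: >0, count = 5*2+13 = 23
e=9: >0, count = 23*2+9 = 55
e=10: >0, count = 55*2+10 = 120
e=-2: not >0, count = 120-1 = 119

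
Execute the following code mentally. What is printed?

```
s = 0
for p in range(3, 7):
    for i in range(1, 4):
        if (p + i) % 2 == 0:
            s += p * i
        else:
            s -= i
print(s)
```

p=3,i=1: even sum, s = 0+3 = 3
p=3,i=2: odd sum, s = 3-2 = 1
p=3,i=3: even sum, s = 1+9 = 10
p=4,i=1: odd sum, s = 10-1 = 9
p=4,i=2: even sum, s = 9+8 = 17
p=4,i=3: odd sum, s = 17-3 = 14
p=5,i=1: even sum, s = 14+5 = 19
p=5,i=2: odd sum, s = 19-2 = 17
p=5,i=3: even sum, s = 17+15 = 32
p=6,i=1: odd sum, s = 32-1 = 31
p=6,i=2: even sum, s = 31+12 = 43
p=6,i=3: odd sum, s = 43-3 = 40

40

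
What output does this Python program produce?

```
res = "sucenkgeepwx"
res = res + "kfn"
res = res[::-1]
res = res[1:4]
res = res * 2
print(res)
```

+ 'kfn' → 'sucenkgeepwxkfn'
reverse → 'nfkxwpeegknecus'
slice [1:4] → 'fkx'
repeat ×2 → 'fkxfkx'

fkxfkx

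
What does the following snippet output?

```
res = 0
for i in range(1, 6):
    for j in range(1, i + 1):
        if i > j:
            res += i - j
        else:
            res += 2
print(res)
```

i=1,j=1: not 1>1, res = 0+2 = 2
i=2,j=1: 2>1, res = 2+1 = 3
i=2,j=2: not 2>2, res = 3+2 = 5
i=3,j=1: 3>1, res = 5+2 = 7
i=3,j=2: 3>2, res = 7+1 = 8
i=3,j=3: not 3>3, res = 8+2 = 10
i=4,j=1: 4>1, res = 10+3 = 13
i=4,j=2: 4>2, res = 13+2 = 15
i=4,j=3: 4>3, res = 15+1 = 16
i=4,j=4: not 4>4, res = 16+2 = 18
i=5,j=1: 5>1, res = 18+4 = 22
i=5,j=2: 5>2, res = 22+3 = 25
i=5,j=3: 5>3, res = 25+2 = 27
i=5,j=4: 5>4, res = 27+1 = 28
i=5,j=5: not 5>5, res = 28+2 = 30

30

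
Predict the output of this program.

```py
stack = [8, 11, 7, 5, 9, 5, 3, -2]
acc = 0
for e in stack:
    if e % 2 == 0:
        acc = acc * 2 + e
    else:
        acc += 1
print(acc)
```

26

e=8: even, acc = 0*2+8 = 8
e=11: not even, acc = 8+1 = 9
e=7: not even, acc = 9+1 = 10
e=5: not even, acc = 10+1 = 11
e=9: not even, acc = 11+1 = 12
e=5: not even, acc = 12+1 = 13
e=3: not even, acc = 13+1 = 14
e=-2: even, acc = 14*2+(-2) = 26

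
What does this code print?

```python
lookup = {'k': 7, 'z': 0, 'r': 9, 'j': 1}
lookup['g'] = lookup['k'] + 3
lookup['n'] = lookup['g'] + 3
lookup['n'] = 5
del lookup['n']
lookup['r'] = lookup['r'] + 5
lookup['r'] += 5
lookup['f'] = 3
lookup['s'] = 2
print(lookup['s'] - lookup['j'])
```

lookup['g'] = lookup['k']+3 = 10 → {'k': 7, 'z': 0, 'r': 9, 'j': 1, 'g': 10}
lookup['n'] = lookup['g']+3 = 13 → {'k': 7, 'z': 0, 'r': 9, 'j': 1, 'g': 10, 'n': 13}
lookup['n'] = 5 → {'k': 7, 'z': 0, 'r': 9, 'j': 1, 'g': 10, 'n': 5}
del 'n' → {'k': 7, 'z': 0, 'r': 9, 'j': 1, 'g': 10}
lookup['r'] = lookup['r']+5 = 14 → {'k': 7, 'z': 0, 'r': 14, 'j': 1, 'g': 10}
lookup['r'] = 14+5 = 19 → {'k': 7, 'z': 0, 'r': 19, 'j': 1, 'g': 10}
lookup['f'] = 3 → {'k': 7, 'z': 0, 'r': 19, 'j': 1, 'g': 10, 'f': 3}
lookup['s'] = 2 → {'k': 7, 'z': 0, 'r': 19, 'j': 1, 'g': 10, 'f': 3, 's': 2}
lookup['s']-lookup['j'] = 2-1 = 1

1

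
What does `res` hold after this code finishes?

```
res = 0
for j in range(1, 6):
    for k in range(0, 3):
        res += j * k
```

45

j=1,k=0: res = 0+0 = 0
j=1,k=1: res = 0+1 = 1
j=1,k=2: res = 1+2 = 3
j=2,k=0: res = 3+0 = 3
j=2,k=1: res = 3+2 = 5
j=2,k=2: res = 5+4 = 9
j=3,k=0: res = 9+0 = 9
j=3,k=1: res = 9+3 = 12
j=3,k=2: res = 12+6 = 18
j=4,k=0: res = 18+0 = 18
j=4,k=1: res = 18+4 = 22
j=4,k=2: res = 22+8 = 30
j=5,k=0: res = 30+0 = 30
j=5,k=1: res = 30+5 = 35
j=5,k=2: res = 35+10 = 45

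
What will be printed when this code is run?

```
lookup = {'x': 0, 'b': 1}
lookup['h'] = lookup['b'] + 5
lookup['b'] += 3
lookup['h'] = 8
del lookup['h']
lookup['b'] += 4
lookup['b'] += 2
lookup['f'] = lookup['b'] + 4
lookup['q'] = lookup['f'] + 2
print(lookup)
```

{'x': 0, 'b': 10, 'f': 14, 'q': 16}

lookup['h'] = lookup['b']+5 = 6 → {'x': 0, 'b': 1, 'h': 6}
lookup['b'] = 1+3 = 4 → {'x': 0, 'b': 4, 'h': 6}
lookup['h'] = 8 → {'x': 0, 'b': 4, 'h': 8}
del 'h' → {'x': 0, 'b': 4}
lookup['b'] = 4+4 = 8 → {'x': 0, 'b': 8}
lookup['b'] = 8+2 = 10 → {'x': 0, 'b': 10}
lookup['f'] = lookup['b']+4 = 14 → {'x': 0, 'b': 10, 'f': 14}
lookup['q'] = lookup['f']+2 = 16 → {'x': 0, 'b': 10, 'f': 14, 'q': 16}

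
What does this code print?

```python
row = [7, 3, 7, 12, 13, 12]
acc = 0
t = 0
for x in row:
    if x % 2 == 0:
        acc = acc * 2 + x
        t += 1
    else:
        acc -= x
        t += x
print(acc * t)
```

-1856

x=7: not even, acc = 0-7 = -7; t=7
x=3: not even, acc = (-7)-3 = -10; t=10
x=7: not even, acc = (-10)-7 = -17; t=17
x=12: even, acc = (-17)*2+12 = -22; t=18
x=13: not even, acc = (-22)-13 = -35; t=31
x=12: even, acc = (-35)*2+12 = -58; t=32
acc*t = (-58)*32 = -1856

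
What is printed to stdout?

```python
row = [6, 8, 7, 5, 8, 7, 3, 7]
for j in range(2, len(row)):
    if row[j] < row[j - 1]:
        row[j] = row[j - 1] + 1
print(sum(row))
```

83

j=2: 7<8, row[2] = 8+1 = 9 → [6, 8, 9, 5, 8, 7, 3, 7]
j=3: 5<9, row[3] = 9+1 = 10 → [6, 8, 9, 10, 8, 7, 3, 7]
j=4: 8<10, row[4] = 10+1 = 11 → [6, 8, 9, 10, 11, 7, 3, 7]
j=5: 7<11, row[5] = 11+1 = 12 → [6, 8, 9, 10, 11, 12, 3, 7]
j=6: 3<12, row[6] = 12+1 = 13 → [6, 8, 9, 10, 11, 12, 13, 7]
j=7: 7<13, row[7] = 13+1 = 14 → [6, 8, 9, 10, 11, 12, 13, 14]
sum = 83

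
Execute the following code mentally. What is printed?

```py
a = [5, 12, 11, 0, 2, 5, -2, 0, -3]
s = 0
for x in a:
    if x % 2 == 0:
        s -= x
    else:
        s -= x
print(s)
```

x=5: not even, s = 0-5 = -5
x=12: even, s = (-5)-12 = -17
x=11: not even, s = (-17)-11 = -28
x=0: even, s = (-28)-0 = -28
x=2: even, s = (-28)-2 = -30
x=5: not even, s = (-30)-5 = -35
x=-2: even, s = (-35)-(-2) = -33
x=0: even, s = (-33)-0 = -33
x=-3: not even, s = (-33)-(-3) = -30

-30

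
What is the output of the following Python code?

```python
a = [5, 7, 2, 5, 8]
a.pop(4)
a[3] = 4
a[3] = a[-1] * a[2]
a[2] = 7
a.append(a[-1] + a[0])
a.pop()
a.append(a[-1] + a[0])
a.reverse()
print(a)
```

[13, 8, 7, 7, 5]

pop(4) removes 8 → [5, 7, 2, 5]
a[3] = 4 → [5, 7, 2, 4]
a[3] = a[-1]*a[2] = 4*2 = 8 → [5, 7, 2, 8]
a[2] = 7 → [5, 7, 7, 8]
append a[-1]+a[0] = 8+5 = 13 → [5, 7, 7, 8, 13]
pop() removes 13 → [5, 7, 7, 8]
append a[-1]+a[0] = 8+5 = 13 → [5, 7, 7, 8, 13]
reverse → [13, 8, 7, 7, 5]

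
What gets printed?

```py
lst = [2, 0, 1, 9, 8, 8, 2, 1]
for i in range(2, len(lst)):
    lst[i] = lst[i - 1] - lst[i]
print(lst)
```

i=2: lst[2] = 0-1 = -1 → [2, 0, -1, 9, 8, 8, 2, 1]
i=3: lst[3] = (-1)-9 = -10 → [2, 0, -1, -10, 8, 8, 2, 1]
i=4: lst[4] = (-10)-8 = -18 → [2, 0, -1, -10, -18, 8, 2, 1]
i=5: lst[5] = (-18)-8 = -26 → [2, 0, -1, -10, -18, -26, 2, 1]
i=6: lst[6] = (-26)-2 = -28 → [2, 0, -1, -10, -18, -26, -28, 1]
i=7: lst[7] = (-28)-1 = -29 → [2, 0, -1, -10, -18, -26, -28, -29]

[2, 0, -1, -10, -18, -26, -28, -29]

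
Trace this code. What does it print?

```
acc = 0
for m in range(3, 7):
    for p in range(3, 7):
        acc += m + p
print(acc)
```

144

m=3,p=3: acc = 0+6 = 6
m=3,p=4: acc = 6+7 = 13
m=3,p=5: acc = 13+8 = 21
m=3,p=6: acc = 21+9 = 30
m=4,p=3: acc = 30+7 = 37
m=4,p=4: acc = 37+8 = 45
m=4,p=5: acc = 45+9 = 54
m=4,p=6: acc = 54+10 = 64
m=5,p=3: acc = 64+8 = 72
m=5,p=4: acc = 72+9 = 81
m=5,p=5: acc = 81+10 = 91
m=5,p=6: acc = 91+11 = 102
m=6,p=3: acc = 102+9 = 111
m=6,p=4: acc = 111+10 = 121
m=6,p=5: acc = 121+11 = 132
m=6,p=6: acc = 132+12 = 144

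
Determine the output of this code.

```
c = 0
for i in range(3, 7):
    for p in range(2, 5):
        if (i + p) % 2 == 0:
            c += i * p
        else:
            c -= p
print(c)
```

66

i=3,p=2: odd sum, c = 0-2 = -2
i=3,p=3: even sum, c = (-2)+9 = 7
i=3,p=4: odd sum, c = 7-4 = 3
i=4,p=2: even sum, c = 3+8 = 11
i=4,p=3: odd sum, c = 11-3 = 8
i=4,p=4: even sum, c = 8+16 = 24
i=5,p=2: odd sum, c = 24-2 = 22
i=5,p=3: even sum, c = 22+15 = 37
i=5,p=4: odd sum, c = 37-4 = 33
i=6,p=2: even sum, c = 33+12 = 45
i=6,p=3: odd sum, c = 45-3 = 42
i=6,p=4: even sum, c = 42+24 = 66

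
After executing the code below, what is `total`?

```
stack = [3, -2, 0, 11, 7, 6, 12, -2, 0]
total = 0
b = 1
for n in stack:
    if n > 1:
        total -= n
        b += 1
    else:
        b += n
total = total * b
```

n=3: >1, total = 0-3 = -3; b=2
n=-2: not >1; b=0
n=0: not >1; b=0
n=11: >1, total = (-3)-11 = -14; b=1
n=7: >1, total = (-14)-7 = -21; b=2
n=6: >1, total = (-21)-6 = -27; b=3
n=12: >1, total = (-27)-12 = -39; b=4
n=-2: not >1; b=2
n=0: not >1; b=2
total*b = (-39)*2 = -78

-78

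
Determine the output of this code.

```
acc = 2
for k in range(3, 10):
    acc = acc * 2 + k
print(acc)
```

k=3: acc = 2*2+3 = 7
k=4: acc = 7*2+4 = 18
k=5: acc = 18*2+5 = 41
k=6: acc = 41*2+6 = 88
k=7: acc = 88*2+7 = 183
k=8: acc = 183*2+8 = 374
k=9: acc = 374*2+9 = 757

757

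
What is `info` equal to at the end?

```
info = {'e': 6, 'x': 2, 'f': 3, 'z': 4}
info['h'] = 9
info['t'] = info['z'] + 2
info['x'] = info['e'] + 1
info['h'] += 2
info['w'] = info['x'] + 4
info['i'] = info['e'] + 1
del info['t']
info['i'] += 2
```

{'e': 6, 'x': 7, 'f': 3, 'z': 4, 'h': 11, 'w': 11, 'i': 9}

info['h'] = 9 → {'e': 6, 'x': 2, 'f': 3, 'z': 4, 'h': 9}
info['t'] = info['z']+2 = 6 → {'e': 6, 'x': 2, 'f': 3, 'z': 4, 'h': 9, 't': 6}
info['x'] = info['e']+1 = 7 → {'e': 6, 'x': 7, 'f': 3, 'z': 4, 'h': 9, 't': 6}
info['h'] = 9+2 = 11 → {'e': 6, 'x': 7, 'f': 3, 'z': 4, 'h': 11, 't': 6}
info['w'] = info['x']+4 = 11 → {'e': 6, 'x': 7, 'f': 3, 'z': 4, 'h': 11, 't': 6, 'w': 11}
info['i'] = info['e']+1 = 7 → {'e': 6, 'x': 7, 'f': 3, 'z': 4, 'h': 11, 't': 6, 'w': 11, 'i': 7}
del 't' → {'e': 6, 'x': 7, 'f': 3, 'z': 4, 'h': 11, 'w': 11, 'i': 7}
info['i'] = 7+2 = 9 → {'e': 6, 'x': 7, 'f': 3, 'z': 4, 'h': 11, 'w': 11, 'i': 9}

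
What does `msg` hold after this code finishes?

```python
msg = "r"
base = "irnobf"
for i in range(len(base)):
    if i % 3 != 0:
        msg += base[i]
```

'rrnbf'

i=0: skip
i=1: add 'r' → 'rr'
i=2: add 'n' → 'rrn'
i=3: skip
i=4: add 'b' → 'rrnb'
i=5: add 'f' → 'rrnbf'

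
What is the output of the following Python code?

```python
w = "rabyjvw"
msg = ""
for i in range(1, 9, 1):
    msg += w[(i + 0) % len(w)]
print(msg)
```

i=1: add w[1]='a' → 'a'
i=2: add w[2]='b' → 'ab'
i=3: add w[3]='y' → 'aby'
i=4: add w[4]='j' → 'abyj'
i=5: add w[5]='v' → 'abyjv'
i=6: add w[6]='w' → 'abyjvw'
i=7: add w[0]='r' → 'abyjvwr'
i=8: add w[1]='a' → 'abyjvwra'

abyjvwra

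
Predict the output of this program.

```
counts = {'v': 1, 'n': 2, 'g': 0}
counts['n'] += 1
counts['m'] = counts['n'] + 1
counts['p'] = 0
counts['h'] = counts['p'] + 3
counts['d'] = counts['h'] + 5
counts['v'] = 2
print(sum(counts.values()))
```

counts['n'] = 2+1 = 3 → {'v': 1, 'n': 3, 'g': 0}
counts['m'] = counts['n']+1 = 4 → {'v': 1, 'n': 3, 'g': 0, 'm': 4}
counts['p'] = 0 → {'v': 1, 'n': 3, 'g': 0, 'm': 4, 'p': 0}
counts['h'] = counts['p']+3 = 3 → {'v': 1, 'n': 3, 'g': 0, 'm': 4, 'p': 0, 'h': 3}
counts['d'] = counts['h']+5 = 8 → {'v': 1, 'n': 3, 'g': 0, 'm': 4, 'p': 0, 'h': 3, 'd': 8}
counts['v'] = 2 → {'v': 2, 'n': 3, 'g': 0, 'm': 4, 'p': 0, 'h': 3, 'd': 8}
sum of values = 20

20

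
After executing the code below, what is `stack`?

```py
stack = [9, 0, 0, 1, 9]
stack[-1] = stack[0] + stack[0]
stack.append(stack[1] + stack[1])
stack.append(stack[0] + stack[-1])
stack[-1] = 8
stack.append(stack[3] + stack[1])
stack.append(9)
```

[9, 0, 0, 1, 18, 0, 8, 1, 9]

stack[-1] = stack[0]+stack[0] = 9+9 = 18 → [9, 0, 0, 1, 18]
append stack[1]+stack[1] = 0+0 = 0 → [9, 0, 0, 1, 18, 0]
append stack[0]+stack[-1] = 9+0 = 9 → [9, 0, 0, 1, 18, 0, 9]
stack[-1] = 8 → [9, 0, 0, 1, 18, 0, 8]
append stack[3]+stack[1] = 1+0 = 1 → [9, 0, 0, 1, 18, 0, 8, 1]
append 9 → [9, 0, 0, 1, 18, 0, 8, 1, 9]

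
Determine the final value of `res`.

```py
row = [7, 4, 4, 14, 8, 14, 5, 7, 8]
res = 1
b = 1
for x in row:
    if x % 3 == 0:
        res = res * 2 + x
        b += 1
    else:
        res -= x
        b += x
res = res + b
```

2

x=7: not %3==0, res = 1-7 = -6; b=8
x=4: not %3==0, res = (-6)-4 = -10; b=12
x=4: not %3==0, res = (-10)-4 = -14; b=16
x=14: not %3==0, res = (-14)-14 = -28; b=30
x=8: not %3==0, res = (-28)-8 = -36; b=38
x=14: not %3==0, res = (-36)-14 = -50; b=52
x=5: not %3==0, res = (-50)-5 = -55; b=57
x=7: not %3==0, res = (-55)-7 = -62; b=64
x=8: not %3==0, res = (-62)-8 = -70; b=72
res+b = (-70)+72 = 2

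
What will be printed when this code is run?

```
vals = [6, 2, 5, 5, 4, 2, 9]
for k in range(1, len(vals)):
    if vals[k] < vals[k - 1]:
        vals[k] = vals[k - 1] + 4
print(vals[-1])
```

30

k=1: 2<6, vals[1] = 6+4 = 10 → [6, 10, 5, 5, 4, 2, 9]
k=2: 5<10, vals[2] = 10+4 = 14 → [6, 10, 14, 5, 4, 2, 9]
k=3: 5<14, vals[3] = 14+4 = 18 → [6, 10, 14, 18, 4, 2, 9]
k=4: 4<18, vals[4] = 18+4 = 22 → [6, 10, 14, 18, 22, 2, 9]
k=5: 2<22, vals[5] = 22+4 = 26 → [6, 10, 14, 18, 22, 26, 9]
k=6: 9<26, vals[6] = 26+4 = 30 → [6, 10, 14, 18, 22, 26, 30]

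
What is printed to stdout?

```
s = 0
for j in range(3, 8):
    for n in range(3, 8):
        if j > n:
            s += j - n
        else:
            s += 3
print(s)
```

j=3,n=3: not 3>3, s = 0+3 = 3
j=3,n=4: not 3>4, s = 3+3 = 6
j=3,n=5: not 3>5, s = 6+3 = 9
j=3,n=6: not 3>6, s = 9+3 = 12
j=3,n=7: not 3>7, s = 12+3 = 15
j=4,n=3: 4>3, s = 15+1 = 16
j=4,n=4: not 4>4, s = 16+3 = 19
j=4,n=5: not 4>5, s = 19+3 = 22
j=4,n=6: not 4>6, s = 22+3 = 25
j=4,n=7: not 4>7, s = 25+3 = 28
j=5,n=3: 5>3, s = 28+2 = 30
j=5,n=4: 5>4, s = 30+1 = 31
j=5,n=5: not 5>5, s = 31+3 = 34
j=5,n=6: not 5>6, s = 34+3 = 37
j=5,n=7: not 5>7, s = 37+3 = 40
j=6,n=3: 6>3, s = 40+3 = 43
j=6,n=4: 6>4, s = 43+2 = 45
j=6,n=5: 6>5, s = 45+1 = 46
j=6,n=6: not 6>6, s = 46+3 = 49
j=6,n=7: not 6>7, s = 49+3 = 52
j=7,n=3: 7>3, s = 52+4 = 56
j=7,n=4: 7>4, s = 56+3 = 59
j=7,n=5: 7>5, s = 59+2 = 61
j=7,n=6: 7>6, s = 61+1 = 62
j=7,n=7: not 7>7, s = 62+3 = 65

65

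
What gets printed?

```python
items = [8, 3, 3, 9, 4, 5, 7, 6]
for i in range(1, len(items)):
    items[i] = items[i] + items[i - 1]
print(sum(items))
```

i=1: items[1] = 3+8 = 11 → [8, 11, 3, 9, 4, 5, 7, 6]
i=2: items[2] = 3+11 = 14 → [8, 11, 14, 9, 4, 5, 7, 6]
i=3: items[3] = 9+14 = 23 → [8, 11, 14, 23, 4, 5, 7, 6]
i=4: items[4] = 4+23 = 27 → [8, 11, 14, 23, 27, 5, 7, 6]
i=5: items[5] = 5+27 = 32 → [8, 11, 14, 23, 27, 32, 7, 6]
i=6: items[6] = 7+32 = 39 → [8, 11, 14, 23, 27, 32, 39, 6]
i=7: items[7] = 6+39 = 45 → [8, 11, 14, 23, 27, 32, 39, 45]
sum = 199

199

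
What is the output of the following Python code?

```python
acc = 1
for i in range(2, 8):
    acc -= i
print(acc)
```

-26

i=2: acc = 1-2 = -1
i=3: acc = (-1)-3 = -4
i=4: acc = (-4)-4 = -8
i=5: acc = (-8)-5 = -13
i=6: acc = (-13)-6 = -19
i=7: acc = (-19)-7 = -26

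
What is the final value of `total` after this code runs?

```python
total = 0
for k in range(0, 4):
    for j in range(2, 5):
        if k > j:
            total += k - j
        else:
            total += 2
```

k=0,j=2: not 0>2, total = 0+2 = 2
k=0,j=3: not 0>3, total = 2+2 = 4
k=0,j=4: not 0>4, total = 4+2 = 6
k=1,j=2: not 1>2, total = 6+2 = 8
k=1,j=3: not 1>3, total = 8+2 = 10
k=1,j=4: not 1>4, total = 10+2 = 12
k=2,j=2: not 2>2, total = 12+2 = 14
k=2,j=3: not 2>3, total = 14+2 = 16
k=2,j=4: not 2>4, total = 16+2 = 18
k=3,j=2: 3>2, total = 18+1 = 19
k=3,j=3: not 3>3, total = 19+2 = 21
k=3,j=4: not 3>4, total = 21+2 = 23

23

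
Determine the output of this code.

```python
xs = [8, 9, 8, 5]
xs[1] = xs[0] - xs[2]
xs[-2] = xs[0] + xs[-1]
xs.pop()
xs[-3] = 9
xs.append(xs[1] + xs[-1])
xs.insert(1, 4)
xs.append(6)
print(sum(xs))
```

xs[1] = xs[0]-xs[2] = 8-8 = 0 → [8, 0, 8, 5]
xs[-2] = xs[0]+xs[-1] = 8+5 = 13 → [8, 0, 13, 5]
pop() removes 5 → [8, 0, 13]
xs[-3] = 9 → [9, 0, 13]
append xs[1]+xs[-1] = 0+13 = 13 → [9, 0, 13, 13]
insert 4 at 1 → [9, 4, 0, 13, 13]
append 6 → [9, 4, 0, 13, 13, 6]
sum = 45

45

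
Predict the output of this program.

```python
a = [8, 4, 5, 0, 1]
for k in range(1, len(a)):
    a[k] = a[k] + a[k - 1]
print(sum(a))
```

72

k=1: a[1] = 4+8 = 12 → [8, 12, 5, 0, 1]
k=2: a[2] = 5+12 = 17 → [8, 12, 17, 0, 1]
k=3: a[3] = 0+17 = 17 → [8, 12, 17, 17, 1]
k=4: a[4] = 1+17 = 18 → [8, 12, 17, 17, 18]
sum = 72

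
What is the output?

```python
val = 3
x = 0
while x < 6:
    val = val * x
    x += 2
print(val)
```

0

x=0: val = 3*0 = 0
x=2: val = 0*2 = 0
x=4: val = 0*4 = 0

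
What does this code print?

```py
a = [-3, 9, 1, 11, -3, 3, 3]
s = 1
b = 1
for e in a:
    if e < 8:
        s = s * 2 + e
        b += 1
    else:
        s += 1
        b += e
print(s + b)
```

39

e=-3: <8, s = 1*2+(-3) = -1; b=2
e=9: not <8, s = (-1)+1 = 0; b=11
e=1: <8, s = 0*2+1 = 1; b=12
e=11: not <8, s = 1+1 = 2; b=23
e=-3: <8, s = 2*2+(-3) = 1; b=24
e=3: <8, s = 1*2+3 = 5; b=25
e=3: <8, s = 5*2+3 = 13; b=26
s+b = 13+26 = 39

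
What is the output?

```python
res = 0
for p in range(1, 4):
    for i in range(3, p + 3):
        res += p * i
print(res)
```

53

p=1,i=3: res = 0+3 = 3
p=2,i=3: res = 3+6 = 9
p=2,i=4: res = 9+8 = 17
p=3,i=3: res = 17+9 = 26
p=3,i=4: res = 26+12 = 38
p=3,i=5: res = 38+15 = 53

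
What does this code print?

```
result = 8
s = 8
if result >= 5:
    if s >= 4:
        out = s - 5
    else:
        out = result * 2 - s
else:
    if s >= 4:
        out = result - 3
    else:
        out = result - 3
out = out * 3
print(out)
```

9

result=8, s=8
result >= 5 is True; s >= 4 is True
→ out = s - 5 = 3
out = 3*3 = 9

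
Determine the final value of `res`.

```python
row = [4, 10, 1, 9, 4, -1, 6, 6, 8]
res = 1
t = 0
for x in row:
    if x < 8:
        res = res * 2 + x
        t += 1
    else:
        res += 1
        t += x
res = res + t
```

336

x=4: <8, res = 1*2+4 = 6; t=1
x=10: not <8, res = 6+1 = 7; t=11
x=1: <8, res = 7*2+1 = 15; t=12
x=9: not <8, res = 15+1 = 16; t=21
x=4: <8, res = 16*2+4 = 36; t=22
x=-1: <8, res = 36*2+(-1) = 71; t=23
x=6: <8, res = 71*2+6 = 148; t=24
x=6: <8, res = 148*2+6 = 302; t=25
x=8: not <8, res = 302+1 = 303; t=33
res+t = 303+33 = 336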